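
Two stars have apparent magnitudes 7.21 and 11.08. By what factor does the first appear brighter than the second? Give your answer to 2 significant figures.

Δm = 7.21 − (11.08) = -3.87
Flux ratio = 10^(−0.4 Δm) = 10^(−0.4 × -3.87) = 10^1.548 = 35.32

35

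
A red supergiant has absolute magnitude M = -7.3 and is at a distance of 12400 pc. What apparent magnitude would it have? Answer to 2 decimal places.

m ≈ 8.17

m = M + 5 log₁₀ d − 5 = -7.3 + 5·4.0934 − 5 = 8.167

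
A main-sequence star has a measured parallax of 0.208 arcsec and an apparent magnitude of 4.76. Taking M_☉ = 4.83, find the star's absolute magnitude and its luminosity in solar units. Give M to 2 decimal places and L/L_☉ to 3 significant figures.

M ≈ 6.35; L/L_☉ ≈ 0.247

d = 1/p = 1/0.208″ = 4.808 pc
M = m − 5 log₁₀ d + 5 = 4.76 − 5·0.6819 + 5 = 6.350
M − M_☉ = 6.350 − 4.83 = 1.520
L/L_☉ = 10^(−0.4 × 1.520) = 0.2465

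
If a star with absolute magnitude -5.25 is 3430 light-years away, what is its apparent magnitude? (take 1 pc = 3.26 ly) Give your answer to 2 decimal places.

m ≈ 4.86

d = 3430 ly / 3.26 = 1052 pc
m = M + 5 log₁₀ d − 5 = -5.25 + 5·3.0221 − 5 = 4.860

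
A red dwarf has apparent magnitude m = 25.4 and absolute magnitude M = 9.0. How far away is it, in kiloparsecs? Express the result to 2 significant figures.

d ≈ 19 kpc

μ = m − M = 16.400
m − M = 5 log₁₀ d − 5
log₁₀ d = (m − M)/5 + 1 = 4.2800
d = 10^4.2800 = 19050 pc
= 19.05 kpc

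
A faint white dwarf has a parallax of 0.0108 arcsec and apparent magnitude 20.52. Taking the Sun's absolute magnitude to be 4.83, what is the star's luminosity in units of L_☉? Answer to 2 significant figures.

d = 1/p = 1/0.0108″ = 92.59 pc
M = m − 5 log₁₀ d + 5 = 20.52 − 5·1.9666 + 5 = 15.687
M − M_☉ = 15.687 − 4.83 = 10.857
L/L_☉ = 10^(−0.4 × 10.857) = 4.541×10^-5

L/L_☉ ≈ 4.5×10^-5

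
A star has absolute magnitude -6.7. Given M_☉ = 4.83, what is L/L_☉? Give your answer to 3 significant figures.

L/L_☉ ≈ 40900

M − M_☉ = -6.7 − 4.83 = -11.530
L/L_☉ = 10^(−0.4 (M − M_☉)) = 10^4.612 = 40930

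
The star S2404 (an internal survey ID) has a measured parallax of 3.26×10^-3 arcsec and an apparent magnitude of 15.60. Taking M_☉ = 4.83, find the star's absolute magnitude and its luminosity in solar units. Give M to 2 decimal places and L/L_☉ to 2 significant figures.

M ≈ 8.17; L/L_☉ ≈ 0.046

d = 1/p = 1/3.26×10^-3″ = 306.7 pc
M = m − 5 log₁₀ d + 5 = 15.60 − 5·2.4868 + 5 = 8.166
M − M_☉ = 8.166 − 4.83 = 3.336
L/L_☉ = 10^(−0.4 × 3.336) = 0.04630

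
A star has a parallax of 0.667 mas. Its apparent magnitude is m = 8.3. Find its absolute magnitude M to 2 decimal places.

p = 0.667 mas = 6.67×10^-4″ → d = 1/p = 1499 pc
5 log₁₀(d/10 pc) = 5 log₁₀(1499) − 5 = 10.879
M = m − 5 log₁₀(d/10) = 8.3 − 10.879 = -2.579

M ≈ -2.58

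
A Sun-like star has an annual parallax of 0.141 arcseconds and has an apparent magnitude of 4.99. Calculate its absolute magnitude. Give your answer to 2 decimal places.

d = 1/p = 1/0.141″ = 7.092 pc
5 log₁₀(d/10 pc) = 5 log₁₀(7.092) − 5 = -0.746
M = m − 5 log₁₀(d/10) = 4.99 + 0.746 = 5.736

M ≈ 5.74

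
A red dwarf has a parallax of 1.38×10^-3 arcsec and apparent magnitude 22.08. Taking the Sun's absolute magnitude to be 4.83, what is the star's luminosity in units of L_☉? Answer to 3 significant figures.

d = 1/p = 1/1.38×10^-3″ = 724.6 pc
M = m − 5 log₁₀ d + 5 = 22.08 − 5·2.8601 + 5 = 12.779
M − M_☉ = 12.779 − 4.83 = 7.949
L/L_☉ = 10^(−0.4 × 7.949) = 6.611×10^-4

L/L_☉ ≈ 6.61×10^-4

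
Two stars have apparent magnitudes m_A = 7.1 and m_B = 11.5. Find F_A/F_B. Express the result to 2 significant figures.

F_A/F_B ≈ 58

Δm = 7.1 − (11.5) = -4.4
Flux ratio = 10^(−0.4 Δm) = 10^(−0.4 × -4.4) = 10^1.760 = 57.54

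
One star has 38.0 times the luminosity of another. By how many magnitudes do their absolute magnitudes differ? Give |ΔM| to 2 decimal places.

|ΔM| ≈ 3.95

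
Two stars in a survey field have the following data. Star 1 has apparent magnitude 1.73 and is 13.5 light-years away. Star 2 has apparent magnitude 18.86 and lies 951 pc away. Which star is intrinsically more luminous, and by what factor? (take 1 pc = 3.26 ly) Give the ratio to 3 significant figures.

Star 1 is more luminous, by a factor of 135.

Star 1: d = 13.5 ly / 3.26 = 4.141 pc
Star 1: M = m − 5 log₁₀ d + 5 = 1.73 − 5·0.6171 + 5 = 3.644
Star 2: M = m − 5 log₁₀ d + 5 = 18.86 − 5·2.9782 + 5 = 8.969
ΔM = M_1 − M_2 = 3.644 − (8.969) = -5.325; smaller M is more luminous → Star 1.
L ratio = 10^(0.4 |ΔM|) = 10^2.130 = 134.9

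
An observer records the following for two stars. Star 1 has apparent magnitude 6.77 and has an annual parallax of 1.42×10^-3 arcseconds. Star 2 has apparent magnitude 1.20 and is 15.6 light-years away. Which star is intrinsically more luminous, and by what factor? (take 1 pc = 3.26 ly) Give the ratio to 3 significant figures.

Star 1: d = 1/p = 1/1.42×10^-3″ = 704.2 pc
Star 1: M = m − 5 log₁₀ d + 5 = 6.77 − 5·2.8477 + 5 = -2.469
Star 2: d = 15.6 ly / 3.26 = 4.785 pc
Star 2: M = m − 5 log₁₀ d + 5 = 1.20 − 5·0.6799 + 5 = 2.800
ΔM = M_1 − M_2 = -2.469 − (2.800) = -5.269; smaller M is more luminous → Star 1.
L ratio = 10^(0.4 |ΔM|) = 10^2.108 = 128.1

Star 1 is more luminous, by a factor of 128.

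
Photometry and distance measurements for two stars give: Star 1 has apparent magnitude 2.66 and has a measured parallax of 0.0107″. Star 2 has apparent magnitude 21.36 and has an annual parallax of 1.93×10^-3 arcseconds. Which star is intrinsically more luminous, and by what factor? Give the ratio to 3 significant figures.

Star 1: d = 1/p = 1/0.0107″ = 93.46 pc
Star 1: M = m − 5 log₁₀ d + 5 = 2.66 − 5·1.9706 + 5 = -2.193
Star 2: d = 1/p = 1/1.93×10^-3″ = 518.1 pc
Star 2: M = m − 5 log₁₀ d + 5 = 21.36 − 5·2.7144 + 5 = 12.788
ΔM = M_1 − M_2 = -2.193 − (12.788) = -14.981; smaller M is more luminous → Star 1.
L ratio = 10^(0.4 |ΔM|) = 10^5.992 = 982500

Star 1 is more luminous, by a factor of 983000.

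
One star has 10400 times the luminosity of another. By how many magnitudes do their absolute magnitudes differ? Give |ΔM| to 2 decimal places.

|ΔM| ≈ 10.04

Pogson: ΔM = −2.5 log₁₀(ratio) = −2.5 log₁₀(10400) = −2.5 × 4.0170 = -10.043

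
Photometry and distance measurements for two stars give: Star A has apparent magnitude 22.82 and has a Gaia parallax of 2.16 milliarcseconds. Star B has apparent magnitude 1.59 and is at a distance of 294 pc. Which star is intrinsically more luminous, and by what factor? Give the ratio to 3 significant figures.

Star B is more luminous, by a factor of 1.25×10^8.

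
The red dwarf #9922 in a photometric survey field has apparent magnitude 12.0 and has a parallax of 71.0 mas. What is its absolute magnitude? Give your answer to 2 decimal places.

M ≈ 11.26

p = 71.0 mas = 0.0710″ → d = 1/p = 14.08 pc
5 log₁₀(d/10 pc) = 5 log₁₀(14.08) − 5 = 0.744
M = m − 5 log₁₀(d/10) = 12.0 − 0.744 = 11.256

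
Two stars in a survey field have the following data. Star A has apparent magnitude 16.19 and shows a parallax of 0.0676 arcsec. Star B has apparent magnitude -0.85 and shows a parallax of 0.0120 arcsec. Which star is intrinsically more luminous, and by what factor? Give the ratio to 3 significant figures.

Star B is more luminous, by a factor of 2.08×10^8.

Star A: d = 1/p = 1/0.0676″ = 14.79 pc
Star A: M = m − 5 log₁₀ d + 5 = 16.19 − 5·1.1701 + 5 = 15.340
Star B: d = 1/p = 1/0.0120″ = 83.33 pc
Star B: M = m − 5 log₁₀ d + 5 = -0.85 − 5·1.9208 + 5 = -5.454
ΔM = M_A − M_B = 15.340 − (-5.454) = 20.794; smaller M is more luminous → Star B.
L ratio = 10^(0.4 |ΔM|) = 10^8.318 = 2.077×10^8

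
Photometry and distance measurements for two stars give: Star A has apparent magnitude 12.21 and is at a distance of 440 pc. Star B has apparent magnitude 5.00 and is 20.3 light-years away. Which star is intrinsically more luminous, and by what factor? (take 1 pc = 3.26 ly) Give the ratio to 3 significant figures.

Star A is more luminous, by a factor of 6.52.

Star A: M = m − 5 log₁₀ d + 5 = 12.21 − 5·2.6435 + 5 = 3.993
Star B: d = 20.3 ly / 3.26 = 6.227 pc
Star B: M = m − 5 log₁₀ d + 5 = 5.00 − 5·0.7943 + 5 = 6.029
ΔM = M_A − M_B = 3.993 − (6.029) = -2.036; smaller M is more luminous → Star A.
L ratio = 10^(0.4 |ΔM|) = 10^0.814 = 6.522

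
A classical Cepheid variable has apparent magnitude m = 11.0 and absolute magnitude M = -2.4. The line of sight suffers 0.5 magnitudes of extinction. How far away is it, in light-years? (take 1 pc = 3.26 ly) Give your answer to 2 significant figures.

m − M = 5 log₁₀(d/10 pc) + A  ⇒  11.0 − (-2.4) − 0.5 = 5 log₁₀(d/10)
12.900 = 5 log₁₀(d/10)
log₁₀ d = (m − M − A)/5 + 1 = 3.5800
d = 10^3.5800 = 3802 pc
= 12390 ly

d ≈ 12000 ly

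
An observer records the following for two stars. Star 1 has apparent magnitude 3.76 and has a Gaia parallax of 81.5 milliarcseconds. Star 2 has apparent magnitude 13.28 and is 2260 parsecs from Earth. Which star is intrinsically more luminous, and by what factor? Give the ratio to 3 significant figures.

Star 2 is more luminous, by a factor of 5.28.

Star 1: p = 81.5 mas = 0.0815″ → d = 1/p = 12.27 pc
Star 1: M = m − 5 log₁₀ d + 5 = 3.76 − 5·1.0888 + 5 = 3.316
Star 2: M = m − 5 log₁₀ d + 5 = 13.28 − 5·3.3541 + 5 = 1.509
ΔM = M_1 − M_2 = 3.316 − (1.509) = 1.806; smaller M is more luminous → Star 2.
L ratio = 10^(0.4 |ΔM|) = 10^0.723 = 5.279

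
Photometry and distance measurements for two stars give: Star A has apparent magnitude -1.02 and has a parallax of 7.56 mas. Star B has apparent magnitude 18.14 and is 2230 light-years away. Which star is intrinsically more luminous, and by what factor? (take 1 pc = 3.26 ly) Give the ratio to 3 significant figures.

Star A is more luminous, by a factor of 1.72×10^6.

Star A: p = 7.56 mas = 7.56×10^-3″ → d = 1/p = 132.3 pc
Star A: M = m − 5 log₁₀ d + 5 = -1.02 − 5·2.1215 + 5 = -6.627
Star B: d = 2230 ly / 3.26 = 684.0 pc
Star B: M = m − 5 log₁₀ d + 5 = 18.14 − 5·2.8351 + 5 = 8.965
ΔM = M_A − M_B = -6.627 − (8.965) = -15.592; smaller M is more luminous → Star A.
L ratio = 10^(0.4 |ΔM|) = 10^6.237 = 1.725×10^6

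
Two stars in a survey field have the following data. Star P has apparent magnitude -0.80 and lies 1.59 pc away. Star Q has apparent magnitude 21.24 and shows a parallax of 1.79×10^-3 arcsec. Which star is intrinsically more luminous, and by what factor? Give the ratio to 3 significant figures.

Star P is more luminous, by a factor of 5300.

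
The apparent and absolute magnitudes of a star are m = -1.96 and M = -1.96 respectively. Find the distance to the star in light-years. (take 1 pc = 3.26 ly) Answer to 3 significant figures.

Distance modulus: m − M = -1.96 − (-1.96) = 0.000
m − M = 5 log₁₀ d − 5
log₁₀ d = (m − M)/5 + 1 = 1.0000
d = 10^1.0000 = 10.00 pc
= 32.60 ly

d ≈ 32.6 ly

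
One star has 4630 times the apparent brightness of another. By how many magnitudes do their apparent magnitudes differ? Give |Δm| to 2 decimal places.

Pogson: Δm = −2.5 log₁₀(ratio) = −2.5 log₁₀(4630) = −2.5 × 3.6656 = -9.164

|Δm| ≈ 9.16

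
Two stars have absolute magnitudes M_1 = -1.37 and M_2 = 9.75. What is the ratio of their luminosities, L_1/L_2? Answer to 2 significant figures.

ΔM = M_1 − M_2 = -11.12
L_1/L_2 = 10^(−0.4 ΔM) = 10^4.448 = 28050

L_1/L_2 ≈ 28000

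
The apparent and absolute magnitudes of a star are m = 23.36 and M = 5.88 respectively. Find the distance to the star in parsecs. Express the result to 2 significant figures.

d ≈ 31000 pc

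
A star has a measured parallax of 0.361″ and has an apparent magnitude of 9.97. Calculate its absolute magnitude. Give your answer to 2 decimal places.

d = 1/p = 1/0.361″ = 2.770 pc
5 log₁₀(d/10 pc) = 5 log₁₀(2.770) − 5 = -2.788
M = m − 5 log₁₀(d/10) = 9.97 + 2.788 = 12.758

M ≈ 12.76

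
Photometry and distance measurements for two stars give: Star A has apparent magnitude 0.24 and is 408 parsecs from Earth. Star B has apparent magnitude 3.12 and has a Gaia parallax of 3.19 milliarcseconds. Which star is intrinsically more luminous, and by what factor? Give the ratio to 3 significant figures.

Star A is more luminous, by a factor of 24.0.

Star A: M = m − 5 log₁₀ d + 5 = 0.24 − 5·2.6107 + 5 = -7.813
Star B: p = 3.19 mas = 3.19×10^-3″ → d = 1/p = 313.5 pc
Star B: M = m − 5 log₁₀ d + 5 = 3.12 − 5·2.4962 + 5 = -4.361
ΔM = M_A − M_B = -7.813 − (-4.361) = -3.452; smaller M is more luminous → Star A.
L ratio = 10^(0.4 |ΔM|) = 10^1.381 = 24.04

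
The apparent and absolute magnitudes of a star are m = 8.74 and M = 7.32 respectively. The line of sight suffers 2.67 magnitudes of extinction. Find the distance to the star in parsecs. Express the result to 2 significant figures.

m − M = 5 log₁₀(d/10 pc) + A  ⇒  8.74 − (7.32) − 2.67 = 5 log₁₀(d/10)
-1.250 = 5 log₁₀(d/10)
log₁₀ d = (m − M − A)/5 + 1 = 0.7500
d = 10^0.7500 = 5.623 pc

d ≈ 5.6 pc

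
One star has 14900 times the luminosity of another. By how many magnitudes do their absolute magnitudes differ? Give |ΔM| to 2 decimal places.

|ΔM| ≈ 10.43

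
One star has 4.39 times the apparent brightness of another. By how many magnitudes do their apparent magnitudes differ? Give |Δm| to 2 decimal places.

|Δm| ≈ 1.61

Pogson: Δm = −2.5 log₁₀(ratio) = −2.5 log₁₀(4.39) = −2.5 × 0.6425 = -1.606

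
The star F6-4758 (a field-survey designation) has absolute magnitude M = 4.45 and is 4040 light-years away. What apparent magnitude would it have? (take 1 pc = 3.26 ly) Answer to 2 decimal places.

m ≈ 14.92

d = 4040 ly / 3.26 = 1239 pc
m = M + 5 log₁₀ d − 5 = 4.45 + 5·3.0932 − 5 = 14.916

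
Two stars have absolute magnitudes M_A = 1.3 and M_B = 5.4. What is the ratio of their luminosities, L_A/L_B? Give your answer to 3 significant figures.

ΔM = M_A − M_B = -4.1
L_A/L_B = 10^(−0.4 ΔM) = 10^1.640 = 43.65

L_A/L_B ≈ 43.7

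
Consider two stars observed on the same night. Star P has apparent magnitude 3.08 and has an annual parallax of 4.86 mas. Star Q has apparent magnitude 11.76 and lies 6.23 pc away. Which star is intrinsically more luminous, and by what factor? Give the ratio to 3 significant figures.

Star P is more luminous, by a factor of 3.23×10^6.

Star P: p = 4.86 mas = 4.86×10^-3″ → d = 1/p = 205.8 pc
Star P: M = m − 5 log₁₀ d + 5 = 3.08 − 5·2.3134 + 5 = -3.487
Star Q: M = m − 5 log₁₀ d + 5 = 11.76 − 5·0.7945 + 5 = 12.788
ΔM = M_P − M_Q = -3.487 − (12.788) = -16.274; smaller M is more luminous → Star P.
L ratio = 10^(0.4 |ΔM|) = 10^6.510 = 3.234×10^6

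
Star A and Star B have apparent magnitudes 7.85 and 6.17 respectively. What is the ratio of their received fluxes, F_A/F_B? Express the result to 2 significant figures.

Δm = 7.85 − (6.17) = 1.68
Flux ratio = 10^(−0.4 Δm) = 10^(−0.4 × 1.68) = 10^-0.672 = 0.2128

F_A/F_B ≈ 0.21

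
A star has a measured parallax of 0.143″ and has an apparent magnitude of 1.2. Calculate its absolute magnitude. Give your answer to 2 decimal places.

M ≈ 1.98

d = 1/p = 1/0.143″ = 6.993 pc
5 log₁₀(d/10 pc) = 5 log₁₀(6.993) − 5 = -0.777
M = m − 5 log₁₀(d/10) = 1.2 + 0.777 = 1.977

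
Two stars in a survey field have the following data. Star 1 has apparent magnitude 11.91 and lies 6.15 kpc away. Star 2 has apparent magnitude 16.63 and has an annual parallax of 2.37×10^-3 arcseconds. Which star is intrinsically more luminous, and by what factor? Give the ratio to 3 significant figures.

Star 1 is more luminous, by a factor of 16400.

Star 1: d = 6.15 kpc = 6150 pc
Star 1: M = m − 5 log₁₀ d + 5 = 11.91 − 5·3.7889 + 5 = -2.034
Star 2: d = 1/p = 1/2.37×10^-3″ = 421.9 pc
Star 2: M = m − 5 log₁₀ d + 5 = 16.63 − 5·2.6253 + 5 = 8.504
ΔM = M_1 − M_2 = -2.034 − (8.504) = -10.538; smaller M is more luminous → Star 1.
L ratio = 10^(0.4 |ΔM|) = 10^4.215 = 16420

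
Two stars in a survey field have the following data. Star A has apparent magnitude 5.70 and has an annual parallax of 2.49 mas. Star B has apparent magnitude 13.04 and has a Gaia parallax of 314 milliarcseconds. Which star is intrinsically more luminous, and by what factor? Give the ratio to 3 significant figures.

Star A: p = 2.49 mas = 2.49×10^-3″ → d = 1/p = 401.6 pc
Star A: M = m − 5 log₁₀ d + 5 = 5.70 − 5·2.6038 + 5 = -2.319
Star B: p = 314 mas = 0.314″ → d = 1/p = 3.185 pc
Star B: M = m − 5 log₁₀ d + 5 = 13.04 − 5·0.5031 + 5 = 15.525
ΔM = M_A − M_B = -2.319 − (15.525) = -17.844; smaller M is more luminous → Star A.
L ratio = 10^(0.4 |ΔM|) = 10^7.137 = 1.372×10^7

Star A is more luminous, by a factor of 1.37×10^7.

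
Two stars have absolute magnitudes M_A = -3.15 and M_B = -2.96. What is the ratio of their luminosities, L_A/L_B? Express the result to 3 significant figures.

ΔM = M_A − M_B = -0.19
L_A/L_B = 10^(−0.4 ΔM) = 10^0.076 = 1.191

L_A/L_B ≈ 1.19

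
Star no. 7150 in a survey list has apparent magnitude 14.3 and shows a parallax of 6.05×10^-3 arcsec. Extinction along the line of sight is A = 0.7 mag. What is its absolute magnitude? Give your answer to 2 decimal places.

M ≈ 7.51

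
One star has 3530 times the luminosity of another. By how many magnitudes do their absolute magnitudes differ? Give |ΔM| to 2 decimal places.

Pogson: ΔM = −2.5 log₁₀(ratio) = −2.5 log₁₀(3530) = −2.5 × 3.5478 = -8.869

|ΔM| ≈ 8.87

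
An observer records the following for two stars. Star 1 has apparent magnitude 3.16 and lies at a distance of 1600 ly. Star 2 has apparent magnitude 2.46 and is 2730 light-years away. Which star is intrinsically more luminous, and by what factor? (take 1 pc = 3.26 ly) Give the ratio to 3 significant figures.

Star 2 is more luminous, by a factor of 5.55.

Star 1: d = 1600 ly / 3.26 = 490.8 pc
Star 1: M = m − 5 log₁₀ d + 5 = 3.16 − 5·2.6909 + 5 = -5.295
Star 2: d = 2730 ly / 3.26 = 837.4 pc
Star 2: M = m − 5 log₁₀ d + 5 = 2.46 − 5·2.9229 + 5 = -7.155
ΔM = M_1 − M_2 = -5.295 − (-7.155) = 1.860; smaller M is more luminous → Star 2.
L ratio = 10^(0.4 |ΔM|) = 10^0.744 = 5.547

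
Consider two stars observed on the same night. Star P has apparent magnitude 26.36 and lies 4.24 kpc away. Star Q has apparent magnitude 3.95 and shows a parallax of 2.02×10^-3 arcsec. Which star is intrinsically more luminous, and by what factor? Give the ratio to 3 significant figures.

Star Q is more luminous, by a factor of 1.25×10^7.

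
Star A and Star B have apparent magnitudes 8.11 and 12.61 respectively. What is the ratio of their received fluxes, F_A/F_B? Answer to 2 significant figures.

Magnitude difference = -4.50
Flux ratio = 10^(−0.4 Δm) = 10^(−0.4 × -4.50) = 10^1.800 = 63.10

F_A/F_B ≈ 63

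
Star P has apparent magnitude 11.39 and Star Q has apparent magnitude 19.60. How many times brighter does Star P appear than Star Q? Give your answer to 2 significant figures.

1900

Magnitude difference = -8.21
Flux ratio = 10^(−0.4 Δm) = 10^(−0.4 × -8.21) = 10^3.284 = 1923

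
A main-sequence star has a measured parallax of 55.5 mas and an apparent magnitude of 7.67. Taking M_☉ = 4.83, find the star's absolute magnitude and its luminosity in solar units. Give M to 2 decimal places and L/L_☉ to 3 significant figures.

M ≈ 6.39; L/L_☉ ≈ 0.237

d = 1/p = 1000/55.5 mas = 18.02 pc
M = m − 5 log₁₀ d + 5 = 7.67 − 5·1.2557 + 5 = 6.391
M − M_☉ = 6.391 − 4.83 = 1.561
L/L_☉ = 10^(−0.4 × 1.561) = 0.2374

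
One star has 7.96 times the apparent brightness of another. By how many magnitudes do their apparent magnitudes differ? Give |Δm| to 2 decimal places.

|Δm| ≈ 2.25

Pogson: Δm = −2.5 log₁₀(ratio) = −2.5 log₁₀(7.96) = −2.5 × 0.9009 = -2.252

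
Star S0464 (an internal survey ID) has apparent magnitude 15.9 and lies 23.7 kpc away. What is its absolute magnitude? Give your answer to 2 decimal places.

M ≈ -0.97

d = 23.7 kpc = 23700 pc
5 log₁₀(d/10 pc) = 5 log₁₀(23700) − 5 = 16.874
M = m − 5 log₁₀(d/10) = 15.9 − 16.874 = -0.974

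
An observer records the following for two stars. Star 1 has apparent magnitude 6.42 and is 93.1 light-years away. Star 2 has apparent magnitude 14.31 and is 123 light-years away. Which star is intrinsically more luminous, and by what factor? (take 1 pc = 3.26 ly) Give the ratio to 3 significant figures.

Star 1 is more luminous, by a factor of 821.

Star 1: d = 93.1 ly / 3.26 = 28.56 pc
Star 1: M = m − 5 log₁₀ d + 5 = 6.42 − 5·1.4557 + 5 = 4.141
Star 2: d = 123 ly / 3.26 = 37.73 pc
Star 2: M = m − 5 log₁₀ d + 5 = 14.31 − 5·1.5767 + 5 = 11.427
ΔM = M_1 − M_2 = 4.141 − (11.427) = -7.285; smaller M is more luminous → Star 1.
L ratio = 10^(0.4 |ΔM|) = 10^2.914 = 820.5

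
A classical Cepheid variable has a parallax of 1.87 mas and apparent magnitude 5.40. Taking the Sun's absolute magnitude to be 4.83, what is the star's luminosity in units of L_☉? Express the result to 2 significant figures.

d = 1/p = 1000/1.87 mas = 534.8 pc
M = m − 5 log₁₀ d + 5 = 5.40 − 5·2.7282 + 5 = -3.241
M − M_☉ = -3.241 − 4.83 = -8.071
L/L_☉ = 10^(−0.4 × -8.071) = 1692

L/L_☉ ≈ 1700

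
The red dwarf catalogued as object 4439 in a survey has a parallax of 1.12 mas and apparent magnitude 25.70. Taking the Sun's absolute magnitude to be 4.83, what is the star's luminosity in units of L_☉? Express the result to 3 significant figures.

L/L_☉ ≈ 3.58×10^-5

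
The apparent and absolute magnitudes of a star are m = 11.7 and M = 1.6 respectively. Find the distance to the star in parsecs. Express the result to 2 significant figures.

μ = m − M = 10.100
m − M = 5 log₁₀ d − 5
log₁₀ d = (m − M)/5 + 1 = 3.0200
d = 10^3.0200 = 1047 pc

d ≈ 1000 pc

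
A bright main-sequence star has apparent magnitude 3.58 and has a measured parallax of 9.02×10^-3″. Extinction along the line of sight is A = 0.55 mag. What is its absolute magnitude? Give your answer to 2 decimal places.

d = 1/p = 1/9.02×10^-3″ = 110.9 pc
5 log₁₀(d/10 pc) = 5 log₁₀(110.9) − 5 = 5.224
M = m − 5 log₁₀(d/10) − A = 3.58 − 5.224 − 0.55 = -2.194

M ≈ -2.19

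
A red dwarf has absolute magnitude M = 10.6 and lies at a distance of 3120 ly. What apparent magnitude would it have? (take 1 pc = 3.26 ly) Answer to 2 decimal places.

d = 3120 ly / 3.26 = 957.1 pc
m = M + 5 log₁₀ d − 5 = 10.6 + 5·2.9809 − 5 = 20.505

m ≈ 20.50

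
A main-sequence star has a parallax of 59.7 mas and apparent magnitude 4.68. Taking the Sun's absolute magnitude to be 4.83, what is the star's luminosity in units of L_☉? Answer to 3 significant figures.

L/L_☉ ≈ 3.22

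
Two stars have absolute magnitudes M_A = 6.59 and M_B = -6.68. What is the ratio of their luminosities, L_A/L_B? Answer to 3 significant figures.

ΔM = M_A − M_B = 13.27
L_A/L_B = 10^(−0.4 ΔM) = 10^-5.308 = 4.920×10^-6

L_A/L_B ≈ 4.92×10^-6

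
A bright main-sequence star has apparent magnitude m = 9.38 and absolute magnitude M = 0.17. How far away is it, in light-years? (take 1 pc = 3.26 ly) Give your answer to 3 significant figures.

d ≈ 2270 ly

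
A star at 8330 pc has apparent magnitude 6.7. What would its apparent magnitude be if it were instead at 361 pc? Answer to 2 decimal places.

m ≈ -0.12

Flux ∝ 1/d², so Δm = 5 log₁₀(d₂/d₁) = 5 log₁₀(361/8330) = -6.816
m₂ = m₁ + Δm = 6.7 + (-6.816) = -0.116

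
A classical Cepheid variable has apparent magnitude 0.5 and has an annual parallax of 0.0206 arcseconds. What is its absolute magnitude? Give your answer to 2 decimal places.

d = 1/p = 1/0.0206″ = 48.54 pc
5 log₁₀(d/10 pc) = 5 log₁₀(48.54) − 5 = 3.431
M = m − 5 log₁₀(d/10) = 0.5 − 3.431 = -2.931

M ≈ -2.93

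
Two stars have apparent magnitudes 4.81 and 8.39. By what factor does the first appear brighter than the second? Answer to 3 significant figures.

Magnitude difference = -3.58
Flux ratio = 10^(−0.4 Δm) = 10^(−0.4 × -3.58) = 10^1.432 = 27.04

27.0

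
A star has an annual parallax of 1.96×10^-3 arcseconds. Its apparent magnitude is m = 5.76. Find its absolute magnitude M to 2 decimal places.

M ≈ -2.78

d = 1/p = 1/1.96×10^-3″ = 510.2 pc
5 log₁₀(d/10 pc) = 5 log₁₀(510.2) − 5 = 8.539
M = m − 5 log₁₀(d/10) = 5.76 − 8.539 = -2.779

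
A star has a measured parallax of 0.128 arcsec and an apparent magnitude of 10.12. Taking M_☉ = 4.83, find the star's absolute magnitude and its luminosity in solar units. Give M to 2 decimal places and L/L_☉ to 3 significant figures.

M ≈ 10.66; L/L_☉ ≈ 4.67×10^-3

d = 1/p = 1/0.128″ = 7.812 pc
M = m − 5 log₁₀ d + 5 = 10.12 − 5·0.8928 + 5 = 10.656
M − M_☉ = 10.656 − 4.83 = 5.826
L/L_☉ = 10^(−0.4 × 5.826) = 4.673×10^-3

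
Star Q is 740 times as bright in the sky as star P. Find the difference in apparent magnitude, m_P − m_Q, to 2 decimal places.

Pogson: Δm = −2.5 log₁₀(ratio) = −2.5 log₁₀(740) = −2.5 × 2.8692 = -7.173
Star Q is brighter so has the smaller magnitude: m_P − m_Q is positive.

m_P − m_Q ≈ 7.17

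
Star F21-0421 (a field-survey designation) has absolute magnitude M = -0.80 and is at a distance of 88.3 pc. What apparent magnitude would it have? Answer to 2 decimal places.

m = M + 5 log₁₀ d − 5 = -0.80 + 5·1.9460 − 5 = 3.930

m ≈ 3.93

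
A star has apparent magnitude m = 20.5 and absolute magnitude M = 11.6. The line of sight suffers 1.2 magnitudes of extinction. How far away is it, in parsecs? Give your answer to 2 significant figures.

d ≈ 350 pc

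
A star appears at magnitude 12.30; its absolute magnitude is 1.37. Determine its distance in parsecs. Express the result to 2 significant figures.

d ≈ 1500 pc

μ = m − M = 10.930
m − M = 5 log₁₀ d − 5
log₁₀ d = (m − M)/5 + 1 = 3.1860
d = 10^3.1860 = 1535 pc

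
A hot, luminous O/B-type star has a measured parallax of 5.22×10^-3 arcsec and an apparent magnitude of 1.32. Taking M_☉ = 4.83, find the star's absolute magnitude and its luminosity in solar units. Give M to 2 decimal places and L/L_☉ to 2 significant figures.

d = 1/p = 1/5.22×10^-3″ = 191.6 pc
M = m − 5 log₁₀ d + 5 = 1.32 − 5·2.2823 + 5 = -5.092
M − M_☉ = -5.092 − 4.83 = -9.922
L/L_☉ = 10^(−0.4 × -9.922) = 9304

M ≈ -5.09; L/L_☉ ≈ 9300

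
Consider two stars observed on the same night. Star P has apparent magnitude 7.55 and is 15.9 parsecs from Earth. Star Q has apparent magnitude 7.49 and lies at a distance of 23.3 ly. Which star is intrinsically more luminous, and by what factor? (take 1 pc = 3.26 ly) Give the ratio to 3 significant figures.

Star P is more luminous, by a factor of 4.68.

Star P: M = m − 5 log₁₀ d + 5 = 7.55 − 5·1.2014 + 5 = 6.543
Star Q: d = 23.3 ly / 3.26 = 7.147 pc
Star Q: M = m − 5 log₁₀ d + 5 = 7.49 − 5·0.8541 + 5 = 8.219
ΔM = M_P − M_Q = 6.543 − (8.219) = -1.676; smaller M is more luminous → Star P.
L ratio = 10^(0.4 |ΔM|) = 10^0.671 = 4.683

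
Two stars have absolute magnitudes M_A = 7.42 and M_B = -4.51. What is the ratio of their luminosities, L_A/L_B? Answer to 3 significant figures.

ΔM = M_A − M_B = 11.93
L_A/L_B = 10^(−0.4 ΔM) = 10^-4.772 = 1.690×10^-5

L_A/L_B ≈ 1.69×10^-5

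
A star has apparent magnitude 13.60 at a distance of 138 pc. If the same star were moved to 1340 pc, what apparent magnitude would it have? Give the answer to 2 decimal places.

m ≈ 18.54

Flux ∝ 1/d², so Δm = 5 log₁₀(d₂/d₁) = 5 log₁₀(1340/138) = 4.936
m₂ = m₁ + Δm = 13.60 + (4.936) = 18.536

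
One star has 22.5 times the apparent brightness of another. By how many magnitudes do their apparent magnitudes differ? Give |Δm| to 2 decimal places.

Pogson: Δm = −2.5 log₁₀(ratio) = −2.5 log₁₀(22.5) = −2.5 × 1.3522 = -3.380

|Δm| ≈ 3.38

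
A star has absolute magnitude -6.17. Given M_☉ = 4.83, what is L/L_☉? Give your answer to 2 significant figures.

M − M_☉ = -6.17 − 4.83 = -11.000
L/L_☉ = 10^(−0.4 (M − M_☉)) = 10^4.400 = 25120

L/L_☉ ≈ 25000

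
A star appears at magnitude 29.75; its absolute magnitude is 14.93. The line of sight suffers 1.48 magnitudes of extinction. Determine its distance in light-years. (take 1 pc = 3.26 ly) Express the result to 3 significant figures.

d ≈ 15200 ly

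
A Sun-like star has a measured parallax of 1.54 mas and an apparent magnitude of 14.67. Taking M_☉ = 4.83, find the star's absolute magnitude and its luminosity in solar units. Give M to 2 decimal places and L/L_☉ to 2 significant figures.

d = 1/p = 1000/1.54 mas = 649.4 pc
M = m − 5 log₁₀ d + 5 = 14.67 − 5·2.8125 + 5 = 5.608
M − M_☉ = 5.608 − 4.83 = 0.778
L/L_☉ = 10^(−0.4 × 0.778) = 0.4886

M ≈ 5.61; L/L_☉ ≈ 0.49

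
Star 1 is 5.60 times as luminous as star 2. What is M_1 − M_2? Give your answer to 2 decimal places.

Pogson: ΔM = −2.5 log₁₀(ratio) = −2.5 log₁₀(5.60) = −2.5 × 0.7482 = -1.870
Star 1 is brighter, so it has the smaller magnitude: the difference is negative.

M_1 − M_2 ≈ -1.87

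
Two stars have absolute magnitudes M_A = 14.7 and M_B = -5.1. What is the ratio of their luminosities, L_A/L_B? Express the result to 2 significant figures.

ΔM = M_A − M_B = 19.8
L_A/L_B = 10^(−0.4 ΔM) = 10^-7.920 = 1.202×10^-8

L_A/L_B ≈ 1.2×10^-8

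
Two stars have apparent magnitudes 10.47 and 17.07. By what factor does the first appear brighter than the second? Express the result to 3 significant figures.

Magnitude difference = -6.60
Flux ratio = 10^(−0.4 Δm) = 10^(−0.4 × -6.60) = 10^2.640 = 436.5

437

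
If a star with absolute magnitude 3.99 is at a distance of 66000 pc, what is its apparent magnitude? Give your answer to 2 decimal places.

m = M + 5 log₁₀ d − 5 = 3.99 + 5·4.8195 − 5 = 23.088

m ≈ 23.09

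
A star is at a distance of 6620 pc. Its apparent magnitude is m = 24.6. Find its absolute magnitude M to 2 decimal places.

5 log₁₀(d/10 pc) = 5 log₁₀(6620) − 5 = 14.104
M = m − 5 log₁₀(d/10) = 24.6 − 14.104 = 10.496

M ≈ 10.50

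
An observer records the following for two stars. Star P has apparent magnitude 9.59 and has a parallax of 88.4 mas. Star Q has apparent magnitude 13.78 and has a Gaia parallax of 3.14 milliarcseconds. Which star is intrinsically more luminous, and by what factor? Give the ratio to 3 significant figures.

Star P: p = 88.4 mas = 0.0884″ → d = 1/p = 11.31 pc
Star P: M = m − 5 log₁₀ d + 5 = 9.59 − 5·1.0535 + 5 = 9.322
Star Q: p = 3.14 mas = 3.14×10^-3″ → d = 1/p = 318.5 pc
Star Q: M = m − 5 log₁₀ d + 5 = 13.78 − 5·2.5031 + 5 = 6.265
ΔM = M_P − M_Q = 9.322 − (6.265) = 3.058; smaller M is more luminous → Star Q.
L ratio = 10^(0.4 |ΔM|) = 10^1.223 = 16.71

Star Q is more luminous, by a factor of 16.7.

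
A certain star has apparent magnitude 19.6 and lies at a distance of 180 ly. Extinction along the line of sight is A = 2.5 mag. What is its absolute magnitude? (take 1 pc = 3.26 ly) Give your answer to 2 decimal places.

d = 180 ly / 3.26 = 55.21 pc
5 log₁₀(d/10 pc) = 5 log₁₀(55.21) − 5 = 3.710
M = m − 5 log₁₀(d/10) − A = 19.6 − 3.710 − 2.5 = 13.390

M ≈ 13.39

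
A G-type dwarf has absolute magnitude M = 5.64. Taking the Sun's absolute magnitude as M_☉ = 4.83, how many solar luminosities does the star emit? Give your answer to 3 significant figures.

M − M_☉ = 5.64 − 4.83 = 0.810
L/L_☉ = 10^(−0.4 (M − M_☉)) = 10^-0.324 = 0.4742

L/L_☉ ≈ 0.474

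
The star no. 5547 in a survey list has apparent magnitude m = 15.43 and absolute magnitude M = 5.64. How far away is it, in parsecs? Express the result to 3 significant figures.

d ≈ 908 pc

μ = m − M = 9.790
m − M = 5 log₁₀ d − 5
log₁₀ d = (m − M)/5 + 1 = 2.9580
d = 10^2.9580 = 907.8 pc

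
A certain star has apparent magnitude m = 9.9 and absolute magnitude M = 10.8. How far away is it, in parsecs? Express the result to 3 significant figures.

d ≈ 6.61 pc

Distance modulus: m − M = 9.9 − (10.8) = -0.900
m − M = 5 log₁₀ d − 5
log₁₀ d = (m − M)/5 + 1 = 0.8200
d = 10^0.8200 = 6.607 pc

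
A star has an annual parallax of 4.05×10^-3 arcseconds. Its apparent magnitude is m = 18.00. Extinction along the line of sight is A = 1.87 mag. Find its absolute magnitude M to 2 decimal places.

d = 1/p = 1/4.05×10^-3″ = 246.9 pc
5 log₁₀(d/10 pc) = 5 log₁₀(246.9) − 5 = 6.963
M = m − 5 log₁₀(d/10) − A = 18.00 − 6.963 − 1.87 = 9.167

M ≈ 9.17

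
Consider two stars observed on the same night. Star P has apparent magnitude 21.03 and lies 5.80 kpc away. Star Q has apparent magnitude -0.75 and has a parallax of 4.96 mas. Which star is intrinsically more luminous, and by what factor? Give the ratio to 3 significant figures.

Star Q is more luminous, by a factor of 623000.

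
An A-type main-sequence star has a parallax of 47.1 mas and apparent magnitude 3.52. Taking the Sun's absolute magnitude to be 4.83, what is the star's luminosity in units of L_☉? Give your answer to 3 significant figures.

L/L_☉ ≈ 15.1

d = 1/p = 1000/47.1 mas = 21.23 pc
M = m − 5 log₁₀ d + 5 = 3.52 − 5·1.3270 + 5 = 1.885
M − M_☉ = 1.885 − 4.83 = -2.945
L/L_☉ = 10^(−0.4 × -2.945) = 15.06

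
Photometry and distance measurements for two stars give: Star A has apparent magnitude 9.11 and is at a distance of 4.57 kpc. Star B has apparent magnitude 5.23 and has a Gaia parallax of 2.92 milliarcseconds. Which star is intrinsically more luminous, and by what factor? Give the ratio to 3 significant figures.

Star A: d = 4.57 kpc = 4570 pc
Star A: M = m − 5 log₁₀ d + 5 = 9.11 − 5·3.6599 + 5 = -4.190
Star B: p = 2.92 mas = 2.92×10^-3″ → d = 1/p = 342.5 pc
Star B: M = m − 5 log₁₀ d + 5 = 5.23 − 5·2.5346 + 5 = -2.443
ΔM = M_A − M_B = -4.190 − (-2.443) = -1.746; smaller M is more luminous → Star A.
L ratio = 10^(0.4 |ΔM|) = 10^0.699 = 4.996

Star A is more luminous, by a factor of 5.00.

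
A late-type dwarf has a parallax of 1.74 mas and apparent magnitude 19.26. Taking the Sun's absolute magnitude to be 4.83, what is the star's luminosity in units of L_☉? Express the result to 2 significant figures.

d = 1/p = 1000/1.74 mas = 574.7 pc
M = m − 5 log₁₀ d + 5 = 19.26 − 5·2.7595 + 5 = 10.463
M − M_☉ = 10.463 − 4.83 = 5.633
L/L_☉ = 10^(−0.4 × 5.633) = 5.583×10^-3

L/L_☉ ≈ 5.6×10^-3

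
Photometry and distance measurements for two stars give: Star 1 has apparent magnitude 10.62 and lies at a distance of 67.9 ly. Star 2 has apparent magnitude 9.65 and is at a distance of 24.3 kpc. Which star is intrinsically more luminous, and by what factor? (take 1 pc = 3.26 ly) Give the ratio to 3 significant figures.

Star 1: d = 67.9 ly / 3.26 = 20.83 pc
Star 1: M = m − 5 log₁₀ d + 5 = 10.62 − 5·1.3187 + 5 = 9.027
Star 2: d = 24.3 kpc = 24300 pc
Star 2: M = m − 5 log₁₀ d + 5 = 9.65 − 5·4.3856 + 5 = -7.278
ΔM = M_1 − M_2 = 9.027 − (-7.278) = 16.305; smaller M is more luminous → Star 2.
L ratio = 10^(0.4 |ΔM|) = 10^6.522 = 3.326×10^6

Star 2 is more luminous, by a factor of 3.33×10^6.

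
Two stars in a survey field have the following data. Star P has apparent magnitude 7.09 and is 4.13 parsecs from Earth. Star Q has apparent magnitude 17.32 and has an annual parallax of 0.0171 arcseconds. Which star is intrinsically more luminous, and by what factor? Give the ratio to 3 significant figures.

Star P is more luminous, by a factor of 61.6.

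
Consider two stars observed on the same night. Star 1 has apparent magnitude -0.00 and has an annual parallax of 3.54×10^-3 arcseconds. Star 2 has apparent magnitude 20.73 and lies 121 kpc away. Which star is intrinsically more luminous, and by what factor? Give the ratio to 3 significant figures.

Star 1: d = 1/p = 1/3.54×10^-3″ = 282.5 pc
Star 1: M = m − 5 log₁₀ d + 5 = -0.00 − 5·2.4510 + 5 = -7.255
Star 2: d = 121 kpc = 121000 pc
Star 2: M = m − 5 log₁₀ d + 5 = 20.73 − 5·5.0828 + 5 = 0.316
ΔM = M_1 − M_2 = -7.255 − (0.316) = -7.571; smaller M is more luminous → Star 1.
L ratio = 10^(0.4 |ΔM|) = 10^3.028 = 1068

Star 1 is more luminous, by a factor of 1070.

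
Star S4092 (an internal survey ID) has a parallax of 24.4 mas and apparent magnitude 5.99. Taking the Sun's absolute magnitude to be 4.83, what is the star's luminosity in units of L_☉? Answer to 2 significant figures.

L/L_☉ ≈ 5.8

d = 1/p = 1000/24.4 mas = 40.98 pc
M = m − 5 log₁₀ d + 5 = 5.99 − 5·1.6126 + 5 = 2.927
M − M_☉ = 2.927 − 4.83 = -1.903
L/L_☉ = 10^(−0.4 × -1.903) = 5.771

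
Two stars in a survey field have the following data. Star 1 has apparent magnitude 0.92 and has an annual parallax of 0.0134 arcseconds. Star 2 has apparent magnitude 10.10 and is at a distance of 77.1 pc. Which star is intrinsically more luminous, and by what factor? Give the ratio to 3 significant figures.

Star 1: d = 1/p = 1/0.0134″ = 74.63 pc
Star 1: M = m − 5 log₁₀ d + 5 = 0.92 − 5·1.8729 + 5 = -3.444
Star 2: M = m − 5 log₁₀ d + 5 = 10.10 − 5·1.8871 + 5 = 5.665
ΔM = M_1 − M_2 = -3.444 − (5.665) = -9.109; smaller M is more luminous → Star 1.
L ratio = 10^(0.4 |ΔM|) = 10^3.644 = 4402

Star 1 is more luminous, by a factor of 4400.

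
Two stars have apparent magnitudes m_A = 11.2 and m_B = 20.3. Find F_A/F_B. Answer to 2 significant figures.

Magnitude difference = -9.1
Flux ratio = 10^(−0.4 Δm) = 10^(−0.4 × -9.1) = 10^3.640 = 4365

F_A/F_B ≈ 4400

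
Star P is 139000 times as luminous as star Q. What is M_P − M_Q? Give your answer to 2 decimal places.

Pogson: ΔM = −2.5 log₁₀(ratio) = −2.5 log₁₀(139000) = −2.5 × 5.1430 = -12.858
Star P is brighter, so it has the smaller magnitude: the difference is negative.

M_P − M_Q ≈ -12.86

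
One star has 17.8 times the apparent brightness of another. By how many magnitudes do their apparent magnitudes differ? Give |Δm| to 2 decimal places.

|Δm| ≈ 3.13

Pogson: Δm = −2.5 log₁₀(ratio) = −2.5 log₁₀(17.8) = −2.5 × 1.2504 = -3.126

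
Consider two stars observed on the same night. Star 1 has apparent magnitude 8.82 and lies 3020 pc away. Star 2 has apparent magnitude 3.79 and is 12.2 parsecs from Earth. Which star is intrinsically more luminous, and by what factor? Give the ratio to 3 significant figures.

Star 1 is more luminous, by a factor of 596.

Star 1: M = m − 5 log₁₀ d + 5 = 8.82 − 5·3.4800 + 5 = -3.580
Star 2: M = m − 5 log₁₀ d + 5 = 3.79 − 5·1.0864 + 5 = 3.358
ΔM = M_1 − M_2 = -3.580 − (3.358) = -6.938; smaller M is more luminous → Star 1.
L ratio = 10^(0.4 |ΔM|) = 10^2.775 = 596.1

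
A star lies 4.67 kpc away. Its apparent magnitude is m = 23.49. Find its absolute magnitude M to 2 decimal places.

d = 4.67 kpc = 4670 pc
5 log₁₀(d/10 pc) = 5 log₁₀(4670) − 5 = 13.347
M = m − 5 log₁₀(d/10) = 23.49 − 13.347 = 10.143

M ≈ 10.14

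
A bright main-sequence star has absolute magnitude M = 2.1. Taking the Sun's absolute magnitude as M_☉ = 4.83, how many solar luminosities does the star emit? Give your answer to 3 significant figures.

L/L_☉ ≈ 12.4

M − M_☉ = 2.1 − 4.83 = -2.730
L/L_☉ = 10^(−0.4 (M − M_☉)) = 10^1.092 = 12.36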